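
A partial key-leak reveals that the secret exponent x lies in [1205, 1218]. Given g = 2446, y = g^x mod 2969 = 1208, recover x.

1216

Compute 2446^1205 mod 2969 = 220, then multiply by 2446 repeatedly:
  2446^1205=220  2446^1206=731  2446^1207=688  2446^1208=2394  2446^1209=856
  2446^1210=631  2446^1211=2515  2446^1212=2891  2446^1213=2197  2446^1214=2941
  2446^1215=2768  2446^1216=1208
Found 1208 at exponent 1216.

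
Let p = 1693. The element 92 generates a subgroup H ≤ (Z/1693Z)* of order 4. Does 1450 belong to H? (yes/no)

1450 ∈ ⟨92⟩ iff 1450^4 ≡ 1 (mod 1693), since |⟨92⟩| = 4.
1450^4 mod 1693 = 111.
Since 111 ≠ 1, 1450 does not lie in the subgroup.

no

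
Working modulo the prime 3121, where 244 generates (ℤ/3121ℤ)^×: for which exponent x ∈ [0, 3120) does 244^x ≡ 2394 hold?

Baby-step giant-step with m = ceil(sqrt(3120)) = 56.
Baby table (244^j mod 3121 for j=0..55):
  0:1  1:244  2:237  3:1650  4:3112  5:925  6:988  7:755
  8:81  9:1038  10:471  11:2568  12:2392  13:21  14:2003  15:1856
  16:319  17:2932  18:699  19:2022  20:250  21:1701  22:3072  23:528
  24:871  25:296  26:441  27:1490  28:1524  29:457  30:2273  31:2195
  32:1889  33:2129  34:1390  35:2092  36:1725  37:2686  38:3095  39:3019
  40:80  41:794  42:234  43:918  44:2401  45:2217  46:1015  47:1101
  48:238  49:1894  50:228  51:2575  52:979  53:1680  54:1069  55:1793
Giant step factor: 244^(-56) ≡ 1487 (mod 3121).
Scan 2394·1487^i mod 3121 for i = 0, 1, …:
  i=0: 2394   i=1: 1938   i=2: 1123   i=3: 166
  i=4: 283   i=5: 2607   i=6: 327   i=7: 2494
  i=8: 830   i=9: 1415     …   i=40: 1657
  i=41: 1490
Match at i=41, j=27: x = 41·56 + 27 = 2323.

2323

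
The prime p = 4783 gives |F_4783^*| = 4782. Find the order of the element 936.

2391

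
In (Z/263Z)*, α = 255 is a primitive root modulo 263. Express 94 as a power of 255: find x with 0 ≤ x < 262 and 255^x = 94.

Baby-step giant-step with m = ceil(sqrt(262)) = 17.
Baby table (255^j mod 263 for j=0..16):
  0:1  1:255  2:64  3:14  4:151  5:107  6:196  7:10
  8:183  9:114  10:140  11:195  12:18  13:119  14:100  15:252
  16:88
Giant step factor: 255^(-17) ≡ 164 (mod 263).
Scan 94·164^i mod 263 for i = 0, 1, …:
  i=0: 94   i=1: 162   i=2: 5   i=3: 31
  i=4: 87   i=5: 66   i=6: 41   i=7: 149
  i=8: 240   i=9: 173     …   i=14: 211
  i=15: 151
Match at i=15, j=4: x = 15·17 + 4 = 259.

259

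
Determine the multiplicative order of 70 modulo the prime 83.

41

The order of 70 must divide p − 1 = 82 = 2 · 41.
Divisors: 1, 2, 41, 82.
Check each in increasing order: 70^1 ≡ 70;  70^2 ≡ 3;  70^41 ≡ 1.
Smallest exponent giving 1 is 41.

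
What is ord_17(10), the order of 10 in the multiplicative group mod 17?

16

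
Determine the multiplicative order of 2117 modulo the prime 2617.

2616

The order of 2117 must divide p − 1 = 2616 = 2^3 · 3 · 109.
Divisors: 1, 2, 3, 4, 6, 8, 12, 24, 109, 218, 327, 436, 654, 872, 1308, 2616.
Check each in increasing order: 2117^1 ≡ 2117;  2117^2 ≡ 1385;  2117^3 ≡ 1005;  2117^4 ≡ 2581;  2117^6 ≡ 2480;  2117^8 ≡ 1296;  2117^12 ≡ 450;  2117^24 ≡ 991;  2117^109 ≡ 1496;  2117^218 ≡ 481;  2117^327 ≡ 2518;  2117^436 ≡ 1065;  2117^654 ≡ 1950;  2117^872 ≡ 1064;  2117^1308 ≡ 2616;  2117^2616 ≡ 1.
Smallest exponent giving 1 is 2616.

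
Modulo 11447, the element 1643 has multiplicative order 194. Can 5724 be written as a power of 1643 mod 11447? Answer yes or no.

5724 ∈ ⟨1643⟩ iff 5724^194 ≡ 1 (mod 11447), since |⟨1643⟩| = 194.
5724^194 mod 11447 = 1.
Since 1 = 1, 5724 lies in the subgroup.

yes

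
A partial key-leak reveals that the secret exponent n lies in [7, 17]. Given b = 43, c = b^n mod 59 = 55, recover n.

15

Compute 43^7 mod 59 = 30, then multiply by 43 repeatedly:
  43^7=30  43^8=51  43^9=10  43^10=17  43^11=23
  43^12=45  43^13=47  43^14=15  43^15=55
Found 55 at exponent 15.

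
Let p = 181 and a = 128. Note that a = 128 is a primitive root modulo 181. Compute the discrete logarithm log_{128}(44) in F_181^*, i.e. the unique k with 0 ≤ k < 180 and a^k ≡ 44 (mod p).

112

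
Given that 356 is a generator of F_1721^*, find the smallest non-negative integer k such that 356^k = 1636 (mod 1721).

176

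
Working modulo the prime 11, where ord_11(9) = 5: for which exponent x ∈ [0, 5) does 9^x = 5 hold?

Successive powers of 9 modulo 11:
  9^0=1  9^1=9  9^2=4  9^3=3  9^4=5
So 9^4 ≡ 5 (mod 11), giving x = 4.

4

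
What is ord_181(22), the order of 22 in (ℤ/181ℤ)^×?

20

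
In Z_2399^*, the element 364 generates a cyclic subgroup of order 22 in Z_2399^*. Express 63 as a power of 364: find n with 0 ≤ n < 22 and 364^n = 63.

Successive powers of 364 modulo 2399:
  364^0=1  364^1=364  364^2=551  364^3=1447  364^4=1327  364^5=829
  364^6=1881  364^7=969  364^8=63
So 364^8 ≡ 63 (mod 2399), giving n = 8.

8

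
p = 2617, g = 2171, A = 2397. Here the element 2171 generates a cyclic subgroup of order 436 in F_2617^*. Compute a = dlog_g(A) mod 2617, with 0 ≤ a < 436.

Baby-step giant-step with m = ceil(sqrt(436)) = 21.
Baby table (2171^j mod 2617 for j=0..20):
  0:1  1:2171  2:24  3:2381  4:576  5:2187  6:739  7:148
  8:2034  9:935  10:1710  11:1504  12:1785  13:2075  14:968  15:77
  16:2296  17:1848  18:147  19:2480  20:911
Giant step factor: 2171^(-21) ≡ 39 (mod 2617).
Scan 2397·39^i mod 2617 for i = 0, 1, …:
  i=0: 2397   i=1: 1888   i=2: 356   i=3: 799
  i=4: 2374   i=5: 991   i=6: 2011   i=7: 2536
  i=8: 2075
Match at i=8, j=13: a = 8·21 + 13 = 181.

181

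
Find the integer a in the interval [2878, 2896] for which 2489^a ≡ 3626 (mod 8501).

2893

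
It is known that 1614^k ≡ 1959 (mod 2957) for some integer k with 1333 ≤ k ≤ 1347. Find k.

1345

Compute 1614^1333 mod 2957 = 1280, then multiply by 1614 repeatedly:
  1614^1333=1280  1614^1334=1934  1614^1335=1841  1614^1336=2546  1614^1337=1971
  1614^1338=2419  1614^1339=1026  1614^1340=44  1614^1341=48  1614^1342=590
  1614^1343=106  1614^1344=2535  1614^1345=1959
Found 1959 at exponent 1345.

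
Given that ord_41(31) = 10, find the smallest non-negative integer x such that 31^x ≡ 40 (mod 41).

Successive powers of 31 modulo 41:
  31^0=1  31^1=31  31^2=18  31^3=25  31^4=37  31^5=40
So 31^5 ≡ 40 (mod 41), giving x = 5.

5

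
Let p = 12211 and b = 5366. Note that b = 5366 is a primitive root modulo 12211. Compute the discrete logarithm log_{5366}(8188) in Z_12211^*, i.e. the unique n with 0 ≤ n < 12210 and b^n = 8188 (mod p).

Baby-step giant-step with m = ceil(sqrt(12210)) = 111.
Baby table (5366^j mod 12211 for j=0..110):
  0:1  1:5366  2:418  3:8375  4:3770  5:8404  6:641  7:8315
  8:11507  9:7746  10:11003  11:1913  12:7918  13:5919  14:543  15:7520
  16:7176  17:5133  18:7873  19:8669  20:6155  21:9186  22:8480  23:5494
  24:3450  25:824  26:1202  27:2524  28:1785  29:4886  30:1259  31:3111
  32:1189  33:6032  34:8562  35:5910  36:1093  37:3758  38:5067  39:7836
  40:5503  41:2900  42:4586  43:3311  44:12032  45:4155  46:10655  47:2828
  48:8986  49:9848  50:7371  51:1357  52:3906  53:5520  54:8645  55:11692
  56:11365  57:2856  58:491  59:9341  60:9862  61:9229  62:7209  63:11257
  64:9456  65:4191  66:8455  67:5665  68:5211  69:11247  70:4640  71:11
  72:10182  73:4598  74:6648  75:4837  76:6967  77:7051  78:5988  79:4467
  80:11940  81:11134  82:8832  83:1621  84:4054  85:5973  86:9454  87:5670
  88:7619  89:1126  90:9882  91:6650  92:3358  93:7803  94:11590  95:1317
  96:9064  97:1011  98:3342  99:7424  100:4902  101:1638  102:9799  103:868
  104:5297  105:8705  106:3955  107:12023  108:4705  109:6893  110:719
Giant step factor: 5366^(-111) ≡ 5778 (mod 12211).
Scan 8188·5778^i mod 12211 for i = 0, 1, …:
  i=0: 8188   i=1: 4850   i=2: 11266   i=3: 10318
  i=4: 3302   i=5: 5374   i=6: 10610   i=7: 5360
  i=8: 2984   i=9: 11831     …   i=98: 4648
  i=99: 4155
Match at i=99, j=45: n = 99·111 + 45 = 11034.

11034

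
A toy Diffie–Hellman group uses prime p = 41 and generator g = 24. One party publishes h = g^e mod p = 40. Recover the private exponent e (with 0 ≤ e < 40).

20

Successive powers of 24 modulo 41:
  24^0=1  24^1=24  24^2=2  24^3=7  24^4=4  24^5=14
  24^6=8  24^7=28  24^8=16  24^9=15  24^10=32  24^11=30
  24^12=23  24^13=19  24^14=5  24^15=38  24^16=10  24^17=35
  24^18=20  24^19=29  24^20=40
So 24^20 ≡ 40 (mod 41), giving e = 20.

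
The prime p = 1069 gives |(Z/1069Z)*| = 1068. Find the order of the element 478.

The order of 478 must divide p − 1 = 1068 = 2^2 · 3 · 89.
Divisors: 1, 2, 3, 4, 6, 12, 89, 178, 267, 356, 534, 1068.
Check each in increasing order: 478^1 ≡ 478;  478^2 ≡ 787;  478^3 ≡ 967;  478^4 ≡ 418;  478^6 ≡ 783;  478^12 ≡ 552;  478^89 ≡ 820;  478^178 ≡ 1068;  478^267 ≡ 249;  478^356 ≡ 1.
Smallest exponent giving 1 is 356.

356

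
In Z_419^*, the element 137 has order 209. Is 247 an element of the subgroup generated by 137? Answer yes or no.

no

247 ∈ ⟨137⟩ iff 247^209 ≡ 1 (mod 419), since |⟨137⟩| = 209.
247^209 mod 419 = 418.
Since 418 ≠ 1, 247 does not lie in the subgroup.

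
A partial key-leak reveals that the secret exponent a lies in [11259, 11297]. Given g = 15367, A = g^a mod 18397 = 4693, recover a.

Compute 15367^11259 mod 18397 = 5069, then multiply by 15367 repeatedly:
  15367^11259=5069  15367^11260=2425  15367^11261=11050  15367^11262=1040  15367^11263=13084
  15367^11264=1015  15367^11265=15246  15367^11266=17884  15367^11267=9042  15367^11268=14270
  15367^11269=13247  15367^11270=3844  15367^11271=16378  15367^11272=9766  15367^11273=9793
  15367^11274=1571  15367^11275=4693
Found 4693 at exponent 11275.

11275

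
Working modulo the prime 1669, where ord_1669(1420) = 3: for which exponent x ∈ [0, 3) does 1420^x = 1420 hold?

Successive powers of 1420 modulo 1669:
  1420^0=1  1420^1=1420
So 1420^1 ≡ 1420 (mod 1669), giving x = 1.

1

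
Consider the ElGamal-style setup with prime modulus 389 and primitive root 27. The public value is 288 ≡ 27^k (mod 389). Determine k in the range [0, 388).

Baby-step giant-step with m = ceil(sqrt(388)) = 20.
Baby table (27^j mod 389 for j=0..19):
  0:1  1:27  2:340  3:233  4:67  5:253  6:218  7:51
  8:210  9:224  10:213  11:305  12:66  13:226  14:267  15:207
  16:143  17:360  18:384  19:254
Giant step factor: 27^(-20) ≡ 208 (mod 389).
Scan 288·208^i mod 389 for i = 0, 1, …:
  i=0: 288   i=1: 387   i=2: 362   i=3: 219
  i=4: 39   i=5: 332   i=6: 203   i=7: 212
  i=8: 139   i=9: 126   i=10: 145   i=11: 207
Match at i=11, j=15: k = 11·20 + 15 = 235.

235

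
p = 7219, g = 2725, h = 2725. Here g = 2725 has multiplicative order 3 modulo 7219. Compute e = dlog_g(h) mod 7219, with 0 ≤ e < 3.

1

Successive powers of 2725 modulo 7219:
  2725^0=1  2725^1=2725
So 2725^1 ≡ 2725 (mod 7219), giving e = 1.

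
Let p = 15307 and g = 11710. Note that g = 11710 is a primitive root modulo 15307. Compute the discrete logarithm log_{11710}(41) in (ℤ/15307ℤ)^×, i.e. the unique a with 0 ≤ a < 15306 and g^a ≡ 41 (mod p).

3489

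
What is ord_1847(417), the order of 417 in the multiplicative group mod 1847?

The order of 417 must divide p − 1 = 1846 = 2 · 13 · 71.
Divisors: 1, 2, 13, 26, 71, 142, 923, 1846.
Check each in increasing order: 417^1 ≡ 417;  417^2 ≡ 271;  417^13 ≡ 54;  417^26 ≡ 1069;  417^71 ≡ 916;  417^142 ≡ 518;  417^923 ≡ 1.
Smallest exponent giving 1 is 923.

923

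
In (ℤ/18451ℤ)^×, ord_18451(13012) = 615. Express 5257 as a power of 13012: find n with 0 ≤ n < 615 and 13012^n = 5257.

Baby-step giant-step with m = ceil(sqrt(615)) = 25.
Baby table (13012^j mod 18451 for j=0..24):
  0:1  1:13012  2:5768  3:12999  4:2671  5:11819  6:18194  7:13998
  8:12155  9:17339  10:14691  11:6932  12:10696  13:459  14:12835  15:9019
  16:6868  17:8223  18:327  19:11194  20:4134  21:6943  22:6220  23:8554
  24:8216
Giant step factor: 13012^(-25) ≡ 17946 (mod 18451).
Scan 5257·17946^i mod 18451 for i = 0, 1, …:
  i=0: 5257   i=1: 2159   i=2: 16765   i=3: 2684
  i=4: 9954   i=5: 10353   i=6: 11819
Match at i=6, j=5: n = 6·25 + 5 = 155.

155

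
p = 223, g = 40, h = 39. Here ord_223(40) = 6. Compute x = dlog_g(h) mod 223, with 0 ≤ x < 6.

2

Successive powers of 40 modulo 223:
  40^0=1  40^1=40  40^2=39
So 40^2 ≡ 39 (mod 223), giving x = 2.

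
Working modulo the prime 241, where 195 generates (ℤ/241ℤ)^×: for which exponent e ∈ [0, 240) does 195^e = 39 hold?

187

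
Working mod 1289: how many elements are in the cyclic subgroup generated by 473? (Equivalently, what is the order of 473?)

161

The order of 473 must divide p − 1 = 1288 = 2^3 · 7 · 23.
Divisors: 1, 2, 4, 7, 8, 14, 23, 28, 46, 56, 92, 161, 184, 322, 644, 1288.
Check each in increasing order: 473^1 ≡ 473;  473^2 ≡ 732;  473^4 ≡ 889;  473^7 ≡ 916;  473^8 ≡ 164;  473^14 ≡ 1206;  473^23 ≡ 79;  473^28 ≡ 444;  473^46 ≡ 1085;  473^56 ≡ 1208;  473^92 ≡ 368;  473^161 ≡ 1.
Smallest exponent giving 1 is 161.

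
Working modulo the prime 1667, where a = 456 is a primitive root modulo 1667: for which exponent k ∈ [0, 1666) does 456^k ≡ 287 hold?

714

Baby-step giant-step with m = ceil(sqrt(1666)) = 41.
Baby table (456^j mod 1667 for j=0..40):
  0:1  1:456  2:1228  3:1523  4:1016  5:1537  6:732  7:392
  8:383  9:1280  10:230  11:1526  12:717  13:220  14:300  15:106
  16:1660  17:142  18:1406  19:1008  20:1223  21:910  22:1544  23:590
  24:653  25:1042  26:57  27:987  28:1649  29:127  30:1234  31:925
  32:49  33:673  34:160  35:1279  36:1441  37:298  38:861  39:871
  40:430
Giant step factor: 456^(-41) ≡ 237 (mod 1667).
Scan 287·237^i mod 1667 for i = 0, 1, …:
  i=0: 287   i=1: 1339   i=2: 613   i=3: 252
  i=4: 1379   i=5: 91   i=6: 1563   i=7: 357
  i=8: 1259   i=9: 1657     …   i=16: 1126
  i=17: 142
Match at i=17, j=17: k = 17·41 + 17 = 714.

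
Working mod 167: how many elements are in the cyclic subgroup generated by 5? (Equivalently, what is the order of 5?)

The order of 5 must divide p − 1 = 166 = 2 · 83.
Divisors: 1, 2, 83, 166.
Check each in increasing order: 5^1 ≡ 5;  5^2 ≡ 25;  5^83 ≡ 166;  5^166 ≡ 1.
Smallest exponent giving 1 is 166.

166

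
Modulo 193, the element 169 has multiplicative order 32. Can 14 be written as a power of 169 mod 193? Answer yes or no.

14 ∈ ⟨169⟩ iff 14^32 ≡ 1 (mod 193), since |⟨169⟩| = 32.
14^32 mod 193 = 1.
Since 1 = 1, 14 lies in the subgroup.

yes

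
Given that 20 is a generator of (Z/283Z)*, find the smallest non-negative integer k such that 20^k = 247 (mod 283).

73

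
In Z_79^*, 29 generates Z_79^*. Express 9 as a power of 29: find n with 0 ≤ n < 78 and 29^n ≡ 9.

64

Baby-step giant-step with m = ceil(sqrt(78)) = 9.
Baby table (29^j mod 79 for j=0..8):
  0:1  1:29  2:51  3:57  4:73  5:63  6:10  7:53
  8:36
Giant step factor: 29^(-9) ≡ 14 (mod 79).
Scan 9·14^i mod 79 for i = 0, 1, …:
  i=0: 9   i=1: 47   i=2: 26   i=3: 48
  i=4: 40   i=5: 7   i=6: 19   i=7: 29
Match at i=7, j=1: n = 7·9 + 1 = 64.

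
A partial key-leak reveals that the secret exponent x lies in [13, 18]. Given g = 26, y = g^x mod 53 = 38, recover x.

14

Compute 26^13 mod 53 = 30, then multiply by 26 repeatedly:
  26^13=30  26^14=38
Found 38 at exponent 14.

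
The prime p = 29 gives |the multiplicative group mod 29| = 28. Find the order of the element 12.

The order of 12 must divide p − 1 = 28 = 2^2 · 7.
Divisors: 1, 2, 4, 7, 14, 28.
Check each in increasing order: 12^1 ≡ 12;  12^2 ≡ 28;  12^4 ≡ 1.
Smallest exponent giving 1 is 4.

4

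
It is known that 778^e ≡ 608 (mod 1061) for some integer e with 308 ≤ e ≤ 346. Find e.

Compute 778^308 mod 1061 = 654, then multiply by 778 repeatedly:
  778^308=654  778^309=593  778^310=880  778^311=295  778^312=334
  778^313=968  778^314=855  778^315=1004  778^316=216  778^317=410
  778^318=680  778^319=662  778^320=451  778^321=748  778^322=516
  778^323=390  778^324=1035  778^325=992  778^326=429  778^327=608
Found 608 at exponent 327.

327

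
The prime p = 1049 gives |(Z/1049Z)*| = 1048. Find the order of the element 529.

The order of 529 must divide p − 1 = 1048 = 2^3 · 131.
Divisors: 1, 2, 4, 8, 131, 262, 524, 1048.
Check each in increasing order: 529^1 ≡ 529;  529^2 ≡ 807;  529^4 ≡ 869;  529^8 ≡ 930;  529^131 ≡ 426;  529^262 ≡ 1048;  529^524 ≡ 1.
Smallest exponent giving 1 is 524.

524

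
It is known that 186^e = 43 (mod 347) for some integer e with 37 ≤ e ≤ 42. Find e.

40

Compute 186^37 mod 347 = 312, then multiply by 186 repeatedly:
  186^37=312  186^38=83  186^39=170  186^40=43
Found 43 at exponent 40.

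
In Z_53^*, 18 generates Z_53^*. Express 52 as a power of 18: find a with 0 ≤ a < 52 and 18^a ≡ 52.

26

Successive powers of 18 modulo 53:
  18^0=1  18^1=18  18^2=6  18^3=2  18^4=36  18^5=12
  18^6=4  18^7=19  18^8=24  18^9=8  18^10=38  18^11=48
  18^12=16  18^13=23  18^14=43  18^15=32  18^16=46  18^17=33
  18^18=11  18^19=39  18^20=13  18^21=22  18^22=25  18^23=26
  18^24=44  18^25=50  18^26=52
So 18^26 ≡ 52 (mod 53), giving a = 26.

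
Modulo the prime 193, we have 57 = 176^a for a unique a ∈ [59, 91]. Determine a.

91

Compute 176^59 mod 193 = 37, then multiply by 176 repeatedly:
  176^59=37  176^60=143  176^61=78  176^62=25  176^63=154
  176^64=84  176^65=116  176^66=151  176^67=135  176^68=21
  176^69=29  176^70=86  176^71=82  176^72=150  176^73=152
  176^74=118  176^75=117  176^76=134  176^77=38  176^78=126
  176^79=174  176^80=130  176^81=106  176^82=128  176^83=140
  176^84=129  176^85=123  176^86=32  176^87=35  176^88=177
  176^89=79  176^90=8  176^91=57
Found 57 at exponent 91.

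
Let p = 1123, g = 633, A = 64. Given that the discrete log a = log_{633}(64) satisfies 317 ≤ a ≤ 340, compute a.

324

Compute 633^317 mod 1123 = 621, then multiply by 633 repeatedly:
  633^317=621  633^318=43  633^319=267  633^320=561  633^321=245
  633^322=111  633^323=637  633^324=64
Found 64 at exponent 324.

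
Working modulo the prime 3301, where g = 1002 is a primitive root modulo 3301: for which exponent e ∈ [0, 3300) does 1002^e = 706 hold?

958

Baby-step giant-step with m = ceil(sqrt(3300)) = 58.
Baby table (1002^j mod 3301 for j=0..57):
  0:1  1:1002  2:500  3:2549  4:2425  5:314  6:1033  7:1853
  8:1544  9:2220  10:2867  11:864  12:866  13:2870  14:569  15:2366
  16:614  17:1242  18:7  19:412  20:199  21:1338  22:470  23:2198
  24:629  25:3068  26:905  27:2336  28:263  29:2747  30:2761  31:284
  32:682  33:57  34:997  35:2092  36:49  37:2884  38:1393  39:2764
  40:3290  41:2182  42:1102  43:1670  44:3034  45:3148  46:1841  47:2724
  48:2822  49:1988  50:1473  51:399  52:377  53:1440  54:343  55:382
  56:3149  57:2843
Giant step factor: 1002^(-58) ≡ 986 (mod 3301).
Scan 706·986^i mod 3301 for i = 0, 1, …:
  i=0: 706   i=1: 2906   i=2: 48   i=3: 1114
  i=4: 2472   i=5: 1254   i=6: 1870   i=7: 1862
  i=8: 576   i=9: 164     …   i=15: 1968
  i=16: 2761
Match at i=16, j=30: e = 16·58 + 30 = 958.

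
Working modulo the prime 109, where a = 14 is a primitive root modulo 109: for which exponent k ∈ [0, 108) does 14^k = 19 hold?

3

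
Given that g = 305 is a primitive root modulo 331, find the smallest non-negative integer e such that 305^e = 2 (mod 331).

Baby-step giant-step with m = ceil(sqrt(330)) = 19.
Baby table (305^j mod 331 for j=0..18):
  0:1  1:305  2:14  3:298  4:196  5:200  6:96  7:152
  8:20  9:142  10:280  11:2  12:279  13:28  14:265  15:61
  16:69  17:192  18:304
Giant step factor: 305^(-19) ≡ 240 (mod 331).
Scan 2·240^i mod 331 for i = 0, 1, …:
  i=0: 2
Match at i=0, j=11: e = 0·19 + 11 = 11.

11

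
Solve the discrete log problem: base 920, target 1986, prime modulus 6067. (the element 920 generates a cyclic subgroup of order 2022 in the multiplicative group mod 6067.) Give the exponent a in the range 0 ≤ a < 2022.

1133

Baby-step giant-step with m = ceil(sqrt(2022)) = 45.
Baby table (920^j mod 6067 for j=0..44):
  0:1  1:920  2:3087  3:684  4:4379  5:192  6:697  7:4205
  8:3921  9:3522  10:462  11:350  12:449  13:524  14:2787  15:3766
  16:463  17:1270  18:3536  19:1208  20:1099  21:3958  22:1160  23:5475
  24:1390  25:4730  26:1561  27:4308  28:1609  29:5999  30:4177  31:2429
  32:2024  33:5578  34:5145  35:1140  36:5276  37:320  38:3184  39:4986
  40:468  41:5870  42:770  43:4628  44:4793
Giant step factor: 920^(-45) ≡ 2619 (mod 6067).
Scan 1986·2619^i mod 6067 for i = 0, 1, …:
  i=0: 1986   i=1: 1915   i=2: 4043   i=3: 1702
  i=4: 4360   i=5: 746   i=6: 200   i=7: 2038
  i=8: 4629   i=9: 1485     …   i=24: 2552
  i=25: 3921
Match at i=25, j=8: a = 25·45 + 8 = 1133.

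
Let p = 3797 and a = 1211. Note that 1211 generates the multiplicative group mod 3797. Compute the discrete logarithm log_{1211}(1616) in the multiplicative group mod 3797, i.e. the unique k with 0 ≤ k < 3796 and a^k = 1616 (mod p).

3305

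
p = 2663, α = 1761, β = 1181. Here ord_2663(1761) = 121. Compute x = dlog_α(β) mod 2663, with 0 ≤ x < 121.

119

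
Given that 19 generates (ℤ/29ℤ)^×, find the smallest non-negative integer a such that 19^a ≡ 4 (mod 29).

Successive powers of 19 modulo 29:
  19^0=1  19^1=19  19^2=13  19^3=15  19^4=24  19^5=21
  19^6=22  19^7=12  19^8=25  19^9=11  19^10=6  19^11=27
  19^12=20  19^13=3  19^14=28  19^15=10  19^16=16  19^17=14
  19^18=5  19^19=8  19^20=7  19^21=17  19^22=4
So 19^22 ≡ 4 (mod 29), giving a = 22.

22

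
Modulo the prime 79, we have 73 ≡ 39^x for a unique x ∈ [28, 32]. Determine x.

Compute 39^28 mod 79 = 73, then multiply by 39 repeatedly:
  39^28=73
Found 73 at exponent 28.

28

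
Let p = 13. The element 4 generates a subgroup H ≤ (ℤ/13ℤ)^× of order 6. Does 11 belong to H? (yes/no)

no

⟨4⟩ has order 6; its elements mod 13 are {1, 3, 4, 9, 10, 12}.
11 is not in this set.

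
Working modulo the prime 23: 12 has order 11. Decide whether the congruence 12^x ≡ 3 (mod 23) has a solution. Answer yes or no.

yes

⟨12⟩ has order 11; its elements mod 23 are {1, 2, 3, 4, 6, 8, 9, 12, 13, 16, 18}.
3 is in this set.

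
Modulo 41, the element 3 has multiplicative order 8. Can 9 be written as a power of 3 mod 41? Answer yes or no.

9 ∈ ⟨3⟩ iff 9^8 ≡ 1 (mod 41), since |⟨3⟩| = 8.
9^8 mod 41 = 1.
Since 1 = 1, 9 lies in the subgroup.

yes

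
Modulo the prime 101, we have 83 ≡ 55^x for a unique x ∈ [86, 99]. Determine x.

Compute 55^86 mod 101 = 33, then multiply by 55 repeatedly:
  55^86=33  55^87=98  55^88=37  55^89=15  55^90=17
  55^91=26  55^92=16  55^93=72  55^94=21  55^95=44
  55^96=97  55^97=83
Found 83 at exponent 97.

97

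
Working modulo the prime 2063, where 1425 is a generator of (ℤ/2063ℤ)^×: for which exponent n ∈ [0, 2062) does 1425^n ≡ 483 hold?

787

Baby-step giant-step with m = ceil(sqrt(2062)) = 46.
Baby table (1425^j mod 2063 for j=0..45):
  0:1  1:1425  2:633  3:494  4:467  5:1189  6:602  7:1705
  8:1474  9:316  10:566  11:1980  12:1379  13:1099  14:258  15:436
  16:337  17:1609  18:832  19:1438  20:591  21:471  22:700  23:1071
  24:1618  25:1279  26:946  27:911  28:548  29:1086  30:300  31:459
  32:104  33:1727  34:1879  35:1864  36:1119  37:1939  38:718  39:1965
  40:634  41:1919  42:1100  43:1683  44:1069  45:831
Giant step factor: 1425^(-46) ≡ 1587 (mod 2063).
Scan 483·1587^i mod 2063 for i = 0, 1, …:
  i=0: 483   i=1: 1148   i=2: 247   i=3: 19
  i=4: 1271   i=5: 1526   i=6: 1863   i=7: 302
  i=8: 658   i=9: 368     …   i=16: 1016
  i=17: 1189
Match at i=17, j=5: n = 17·46 + 5 = 787.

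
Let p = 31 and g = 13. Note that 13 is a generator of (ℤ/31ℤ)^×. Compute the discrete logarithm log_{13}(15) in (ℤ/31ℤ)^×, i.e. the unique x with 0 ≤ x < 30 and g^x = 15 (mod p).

21

Successive powers of 13 modulo 31:
  13^0=1  13^1=13  13^2=14  13^3=27  13^4=10  13^5=6
  13^6=16  13^7=22  13^8=7  13^9=29  13^10=5  13^11=3
  13^12=8  13^13=11  13^14=19  13^15=30  13^16=18  13^17=17
  13^18=4  13^19=21  13^20=25  13^21=15
So 13^21 ≡ 15 (mod 31), giving x = 21.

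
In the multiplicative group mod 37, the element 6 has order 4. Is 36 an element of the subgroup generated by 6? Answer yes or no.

⟨6⟩ has order 4; its elements mod 37 are {1, 6, 31, 36}.
36 is in this set.

yes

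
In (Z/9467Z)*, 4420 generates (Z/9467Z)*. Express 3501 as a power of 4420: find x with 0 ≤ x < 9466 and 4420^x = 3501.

865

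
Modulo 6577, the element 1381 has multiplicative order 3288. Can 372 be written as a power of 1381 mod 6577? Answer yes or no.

yes

372 ∈ ⟨1381⟩ iff 372^3288 ≡ 1 (mod 6577), since |⟨1381⟩| = 3288.
372^3288 mod 6577 = 1.
Since 1 = 1, 372 lies in the subgroup.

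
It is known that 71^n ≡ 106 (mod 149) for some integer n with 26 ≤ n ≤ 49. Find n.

29

Compute 71^26 mod 149 = 54, then multiply by 71 repeatedly:
  71^26=54  71^27=109  71^28=140  71^29=106
Found 106 at exponent 29.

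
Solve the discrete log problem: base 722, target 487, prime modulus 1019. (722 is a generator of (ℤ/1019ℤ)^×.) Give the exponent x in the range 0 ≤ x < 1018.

Baby-step giant-step with m = ceil(sqrt(1018)) = 32.
Baby table (722^j mod 1019 for j=0..31):
  0:1  1:722  2:575  3:417  4:469  5:310  6:659  7:944
  8:876  9:692  10:314  11:490  12:187  13:506  14:530  15:535
  16:69  17:906  18:953  19:241  20:772  21:1010  22:635  23:939
  24:323  25:874  26:267  27:183  28:675  29:268  30:905  31:231
Giant step factor: 722^(-32) ≡ 180 (mod 1019).
Scan 487·180^i mod 1019 for i = 0, 1, …:
  i=0: 487   i=1: 26   i=2: 604   i=3: 706
  i=4: 724   i=5: 907   i=6: 220   i=7: 878
  i=8: 95   i=9: 796     …   i=26: 888
  i=27: 876
Match at i=27, j=8: x = 27·32 + 8 = 872.

872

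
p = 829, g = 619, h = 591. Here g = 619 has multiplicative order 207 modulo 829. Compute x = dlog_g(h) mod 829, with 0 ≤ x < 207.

Baby-step giant-step with m = ceil(sqrt(207)) = 15.
Baby table (619^j mod 829 for j=0..14):
  0:1  1:619  2:163  3:588  4:41  5:509  6:51  7:67
  8:23  9:144  10:433  11:260  12:114  13:101  14:344
Giant step factor: 619^(-15) ≡ 581 (mod 829).
Scan 591·581^i mod 829 for i = 0, 1, …:
  i=0: 591   i=1: 165   i=2: 530   i=3: 371
  i=4: 11   i=5: 588
Match at i=5, j=3: x = 5·15 + 3 = 78.

78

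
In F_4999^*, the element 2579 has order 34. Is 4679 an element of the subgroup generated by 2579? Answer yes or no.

yes

4679 ∈ ⟨2579⟩ iff 4679^34 ≡ 1 (mod 4999), since |⟨2579⟩| = 34.
4679^34 mod 4999 = 1.
Since 1 = 1, 4679 lies in the subgroup.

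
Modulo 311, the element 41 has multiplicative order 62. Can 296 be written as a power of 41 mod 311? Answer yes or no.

yes

296 ∈ ⟨41⟩ iff 296^62 ≡ 1 (mod 311), since |⟨41⟩| = 62.
296^62 mod 311 = 1.
Since 1 = 1, 296 lies in the subgroup.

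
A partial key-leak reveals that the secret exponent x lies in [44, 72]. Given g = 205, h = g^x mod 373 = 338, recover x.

61

Compute 205^44 mod 373 = 108, then multiply by 205 repeatedly:
  205^44=108  205^45=133  205^46=36  205^47=293  205^48=12
  205^49=222  205^50=4  205^51=74  205^52=250  205^53=149
  205^54=332  205^55=174  205^56=235  205^57=58  205^58=327
  205^59=268  205^60=109  205^61=338
Found 338 at exponent 61.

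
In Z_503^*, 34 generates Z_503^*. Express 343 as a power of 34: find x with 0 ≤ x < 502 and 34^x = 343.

60

Baby-step giant-step with m = ceil(sqrt(502)) = 23.
Baby table (34^j mod 503 for j=0..22):
  0:1  1:34  2:150  3:70  4:368  5:440  6:373  7:107
  8:117  9:457  10:448  11:142  12:301  13:174  14:383  15:447
  16:108  17:151  18:104  19:15  20:7  21:238  22:44
Giant step factor: 34^(-23) ≡ 116 (mod 503).
Scan 343·116^i mod 503 for i = 0, 1, …:
  i=0: 343   i=1: 51   i=2: 383
Match at i=2, j=14: x = 2·23 + 14 = 60.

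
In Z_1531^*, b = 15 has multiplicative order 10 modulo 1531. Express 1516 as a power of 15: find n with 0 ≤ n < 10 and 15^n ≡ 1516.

6

Successive powers of 15 modulo 1531:
  15^0=1  15^1=15  15^2=225  15^3=313  15^4=102  15^5=1530
  15^6=1516
So 15^6 ≡ 1516 (mod 1531), giving n = 6.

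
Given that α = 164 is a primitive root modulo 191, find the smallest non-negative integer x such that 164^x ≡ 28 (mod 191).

173

Baby-step giant-step with m = ceil(sqrt(190)) = 14.
Baby table (164^j mod 191 for j=0..13):
  0:1  1:164  2:156  3:181  4:79  5:159  6:100  7:165
  8:129  9:146  10:69  11:47  12:68  13:74
Giant step factor: 164^(-14) ≡ 102 (mod 191).
Scan 28·102^i mod 191 for i = 0, 1, …:
  i=0: 28   i=1: 182   i=2: 37   i=3: 145
  i=4: 83   i=5: 62   i=6: 21   i=7: 41
  i=8: 171   i=9: 61   i=10: 110   i=11: 142
  i=12: 159
Match at i=12, j=5: x = 12·14 + 5 = 173.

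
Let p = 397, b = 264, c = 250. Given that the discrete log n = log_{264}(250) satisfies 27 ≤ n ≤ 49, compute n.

Compute 264^27 mod 397 = 248, then multiply by 264 repeatedly:
  264^27=248  264^28=364  264^29=22  264^30=250
Found 250 at exponent 30.

30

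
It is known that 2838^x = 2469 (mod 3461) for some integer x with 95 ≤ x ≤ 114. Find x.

109

Compute 2838^95 mod 3461 = 1948, then multiply by 2838 repeatedly:
  2838^95=1948  2838^96=1207  2838^97=2537  2838^98=1126  2838^99=1085
  2838^100=2401  2838^101=2790  2838^102=2713  2838^103=2230  2838^104=2032
  2838^105=790  2838^106=2753  2838^107=1537  2838^108=1146  2838^109=2469
Found 2469 at exponent 109.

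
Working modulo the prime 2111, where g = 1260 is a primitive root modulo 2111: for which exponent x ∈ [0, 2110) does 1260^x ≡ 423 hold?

Baby-step giant-step with m = ceil(sqrt(2110)) = 46.
Baby table (1260^j mod 2111 for j=0..45):
  0:1  1:1260  2:128  3:844  4:1607  5:371  6:929  7:1046
  8:696  9:895  10:426  11:566  12:1753  13:674  14:618  15:1832
  16:997  17:175  18:956  19:1290  20:2041  21:462  22:1595  23:28
  24:1504  25:1473  26:411  27:665  28:1944  29:680  30:1845  31:489
  32:1839  33:1373  34:1071  35:531  36:1984  37:416  38:632  39:473
  40:678  41:1436  42:233  43:151  44:270  45:329
Giant step factor: 1260^(-46) ≡ 692 (mod 2111).
Scan 423·692^i mod 2111 for i = 0, 1, …:
  i=0: 423   i=1: 1398   i=2: 578   i=3: 997
Match at i=3, j=16: x = 3·46 + 16 = 154.

154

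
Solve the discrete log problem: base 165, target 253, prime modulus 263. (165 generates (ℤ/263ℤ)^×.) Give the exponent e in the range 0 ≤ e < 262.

Baby-step giant-step with m = ceil(sqrt(262)) = 17.
Baby table (165^j mod 263 for j=0..16):
  0:1  1:165  2:136  3:85  4:86  5:251  6:124  7:209
  8:32  9:20  10:144  11:90  12:122  13:142  14:23  15:113
  16:235
Giant step factor: 165^(-17) ≡ 30 (mod 263).
Scan 253·30^i mod 263 for i = 0, 1, …:
  i=0: 253   i=1: 226   i=2: 205   i=3: 101
  i=4: 137   i=5: 165
Match at i=5, j=1: e = 5·17 + 1 = 86.

86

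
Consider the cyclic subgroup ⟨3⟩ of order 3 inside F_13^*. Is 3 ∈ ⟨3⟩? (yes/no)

3 ∈ ⟨3⟩ iff 3^3 ≡ 1 (mod 13), since |⟨3⟩| = 3.
3^3 mod 13 = 1.
Since 1 = 1, 3 lies in the subgroup.

yes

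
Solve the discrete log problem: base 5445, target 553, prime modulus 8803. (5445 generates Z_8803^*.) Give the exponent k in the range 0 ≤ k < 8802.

Baby-step giant-step with m = ceil(sqrt(8802)) = 94.
Baby table (5445^j mod 8803 for j=0..93):
  0:1  1:5445  2:8324  3:6336  4:563  5:2091  6:3216  7:1953
  8:61  9:6434  10:5993  11:7967  12:7934  13:4309  14:2510  15:4694
  16:3721  17:5142  18:4650  19:1822  20:8612  21:7562  22:3459  23:4638
  24:6906  25:5557  26:1954  27:5506  28:5955  29:3526  30:8530  31:1222
  32:7525  33:4463  34:4755  35:1352  36:2332  37:3814  38:953  39:4118
  40:1269  41:8153  42:8359  43:3245  44:1404  45:3776  46:5315  47:4714
  48:6985  49:4365  50:8128  51:4279  52:6417  53:1458  54:7307  55:5858
  56:3541  57:2175  58:2840  59:5732  60:4105  61:908  62:5577  63:5218
  64:4729  65:630  66:5983  67:6335  68:3921  69:2570  70:5683  71:1390
  72:6773  73:3218  74:4040  75:7906  76:1500  77:7119  78:3346  79:5563
  80:8215  81:2632  82:8759  83:6904  84:3470  85:2912  86:1637  87:4829
  88:8147  89:2098  90:6119  91:7403  92:398  93:1572
Giant step factor: 5445^(-94) ≡ 3927 (mod 8803).
Scan 553·3927^i mod 8803 for i = 0, 1, …:
  i=0: 553   i=1: 6093   i=2: 657   i=3: 760
  i=4: 303   i=5: 1476   i=6: 3878   i=7: 8519
  i=8: 2713   i=9: 2321     …   i=90: 2888
  i=91: 2912
Match at i=91, j=85: k = 91·94 + 85 = 8639.

8639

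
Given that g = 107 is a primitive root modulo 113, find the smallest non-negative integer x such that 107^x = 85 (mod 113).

24

Baby-step giant-step with m = ceil(sqrt(112)) = 11.
Baby table (107^j mod 113 for j=0..10):
  0:1  1:107  2:36  3:10  4:53  5:21  6:100  7:78
  8:97  9:96  10:102
Giant step factor: 107^(-11) ≡ 12 (mod 113).
Scan 85·12^i mod 113 for i = 0, 1, …:
  i=0: 85   i=1: 3   i=2: 36
Match at i=2, j=2: x = 2·11 + 2 = 24.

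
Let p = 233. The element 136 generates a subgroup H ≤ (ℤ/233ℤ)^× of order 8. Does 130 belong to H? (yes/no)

⟨136⟩ has order 8; its elements mod 233 are {1, 12, 89, 97, 136, 144, 221, 232}.
130 is not in this set.

no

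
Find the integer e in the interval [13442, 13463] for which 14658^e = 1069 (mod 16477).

13463

Compute 14658^13442 mod 16477 = 3493, then multiply by 14658 repeatedly:
  14658^13442=3493  14658^13443=6355  14658^13444=7109  14658^13445=3174  14658^13446=9921
  14658^13447=12493  14658^13448=13493  14658^13449=6963  14658^13450=5116  14658^13451=3501
  14658^13452=8280  14658^13453=15135  14658^13454=2502  14658^13455=12991  14658^13456=13866
  14658^13457=4033  14658^13458=12715  14658^13459=5123  14658^13460=7245  14658^13461=2945
  14658^13462=14547  14658^13463=1069
Found 1069 at exponent 13463.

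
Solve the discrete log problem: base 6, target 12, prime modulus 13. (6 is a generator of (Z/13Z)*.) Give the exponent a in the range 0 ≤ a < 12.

6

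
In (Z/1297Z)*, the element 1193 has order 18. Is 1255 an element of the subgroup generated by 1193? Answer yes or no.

no

⟨1193⟩ has order 18; its elements mod 1297 are {1, 104, 212, 228, 347, 365, 366, 440, 451, 846, 857, 931, 932, 950, 1069, 1085, 1193, 1296}.
1255 is not in this set.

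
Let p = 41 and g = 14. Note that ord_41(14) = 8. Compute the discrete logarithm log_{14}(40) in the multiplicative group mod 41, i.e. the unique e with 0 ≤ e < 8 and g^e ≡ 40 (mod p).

Successive powers of 14 modulo 41:
  14^0=1  14^1=14  14^2=32  14^3=38  14^4=40
So 14^4 ≡ 40 (mod 41), giving e = 4.

4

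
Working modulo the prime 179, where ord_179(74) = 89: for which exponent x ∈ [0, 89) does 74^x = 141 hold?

33

Baby-step giant-step with m = ceil(sqrt(89)) = 10.
Baby table (74^j mod 179 for j=0..9):
  0:1  1:74  2:106  3:147  4:138  5:9  6:129  7:59
  8:70  9:168
Giant step factor: 74^(-10) ≡ 42 (mod 179).
Scan 141·42^i mod 179 for i = 0, 1, …:
  i=0: 141   i=1: 15   i=2: 93   i=3: 147
Match at i=3, j=3: x = 3·10 + 3 = 33.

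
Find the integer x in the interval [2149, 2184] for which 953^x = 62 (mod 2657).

2181

Compute 953^2149 mod 2657 = 1431, then multiply by 953 repeatedly:
  953^2149=1431  953^2150=702  953^2151=2099  953^2152=2283  953^2153=2273
  953^2154=714  953^2155=250  953^2156=1777  953^2157=972  953^2158=1680
  953^2159=1526  953^2160=899  953^2161=1193  953^2162=2390  953^2163=621
  953^2164=1959  953^2165=1713  953^2166=1091  953^2167=836  953^2168=2265
  953^2169=1061  953^2170=1473  953^2171=873  953^2172=328  953^2173=1715
  953^2174=340  953^2175=2523  953^2176=2491  953^2177=1222  953^2178=800
  953^2179=2498  953^2180=2579  953^2181=62
Found 62 at exponent 2181.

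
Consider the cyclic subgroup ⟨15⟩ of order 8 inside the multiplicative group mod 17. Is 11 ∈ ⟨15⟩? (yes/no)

⟨15⟩ has order 8; its elements mod 17 are {1, 2, 4, 8, 9, 13, 15, 16}.
11 is not in this set.

no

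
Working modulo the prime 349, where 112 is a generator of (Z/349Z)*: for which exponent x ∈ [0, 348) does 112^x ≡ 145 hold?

Baby-step giant-step with m = ceil(sqrt(348)) = 19.
Baby table (112^j mod 349 for j=0..18):
  0:1  1:112  2:329  3:203  4:51  5:128  6:27  7:232
  8:158  9:246  10:330  11:315  12:31  13:331  14:78  15:11
  16:185  17:129  18:139
Giant step factor: 112^(-19) ≡ 242 (mod 349).
Scan 145·242^i mod 349 for i = 0, 1, …:
  i=0: 145   i=1: 190   i=2: 261   i=3: 342
  i=4: 51
Match at i=4, j=4: x = 4·19 + 4 = 80.

80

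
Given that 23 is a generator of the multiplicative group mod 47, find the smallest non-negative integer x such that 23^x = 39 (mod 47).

Baby-step giant-step with m = ceil(sqrt(46)) = 7.
Baby table (23^j mod 47 for j=0..6):
  0:1  1:23  2:12  3:41  4:3  5:22  6:36
Giant step factor: 23^(-7) ≡ 13 (mod 47).
Scan 39·13^i mod 47 for i = 0, 1, …:
  i=0: 39   i=1: 37   i=2: 11   i=3: 2
  i=4: 26   i=5: 9   i=6: 23
Match at i=6, j=1: x = 6·7 + 1 = 43.

43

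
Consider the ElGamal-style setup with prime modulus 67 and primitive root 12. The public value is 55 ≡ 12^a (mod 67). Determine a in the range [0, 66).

Baby-step giant-step with m = ceil(sqrt(66)) = 9.
Baby table (12^j mod 67 for j=0..8):
  0:1  1:12  2:10  3:53  4:33  5:61  6:62  7:7
  8:17
Giant step factor: 12^(-9) ≡ 45 (mod 67).
Scan 55·45^i mod 67 for i = 0, 1, …:
  i=0: 55   i=1: 63   i=2: 21   i=3: 7
Match at i=3, j=7: a = 3·9 + 7 = 34.

34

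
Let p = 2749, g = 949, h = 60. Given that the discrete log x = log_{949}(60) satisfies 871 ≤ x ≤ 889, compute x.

872

Compute 949^871 mod 2749 = 1741, then multiply by 949 repeatedly:
  949^871=1741  949^872=60
Found 60 at exponent 872.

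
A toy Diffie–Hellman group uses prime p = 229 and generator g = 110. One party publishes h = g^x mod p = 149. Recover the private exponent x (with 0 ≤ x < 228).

Baby-step giant-step with m = ceil(sqrt(228)) = 16.
Baby table (110^j mod 229 for j=0..15):
  0:1  1:110  2:192  3:52  4:224  5:137  6:185  7:198
  8:25  9:2  10:220  11:155  12:104  13:219  14:45  15:141
Giant step factor: 110^(-16) ≡ 48 (mod 229).
Scan 149·48^i mod 229 for i = 0, 1, …:
  i=0: 149   i=1: 53   i=2: 25
Match at i=2, j=8: x = 2·16 + 8 = 40.

40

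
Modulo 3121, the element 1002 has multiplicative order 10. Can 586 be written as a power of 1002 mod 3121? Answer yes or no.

no

⟨1002⟩ has order 10; its elements mod 3121 are {1, 190, 958, 1002, 1352, 1769, 2119, 2163, 2931, 3120}.
586 is not in this set.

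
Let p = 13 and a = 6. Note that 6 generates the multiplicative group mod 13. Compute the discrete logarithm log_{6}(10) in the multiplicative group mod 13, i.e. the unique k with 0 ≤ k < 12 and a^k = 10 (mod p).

2

Successive powers of 6 modulo 13:
  6^0=1  6^1=6  6^2=10
So 6^2 ≡ 10 (mod 13), giving k = 2.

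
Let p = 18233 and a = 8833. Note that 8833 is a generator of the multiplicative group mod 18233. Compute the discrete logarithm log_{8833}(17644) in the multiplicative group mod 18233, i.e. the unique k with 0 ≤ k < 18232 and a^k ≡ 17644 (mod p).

10341

Baby-step giant-step with m = ceil(sqrt(18232)) = 136.
Baby table (8833^j mod 18233 for j=0..135):
  0:1  1:8833  2:2882  3:3438  4:9909  5:7797  6:4860  7:7898
  8:3576  9:7252  10:4387  11:5246  12:7865  13:3815  14:3311  15:331
  16:6443  17:5826  18:7532  19:16172  20:9954  21:4156  22:6919  23:16744
  24:11889  25:11690  26:4291  27:14229  28:4688  29:1961  30:163  31:17605
  32:13941  33:13404  34:10663  35:12834  36:8161  37:11064  38:17665  39:15164
  40:3994  41:16380  42:5685  43:1923  44:10936  45:17487  46:10928  47:1522
  48:6105  49:10484  50:17998  51:2807  52:15584  53:12555  54:5209  55:9238
  56:6579  57:3736  58:16591  59:9682  60:8336  61:7034  62:11491  63:15125
  64:5934  65:13380  66:17467  67:16598  68:16814  69:10277  70:12867  71:7922
  72:15005  73:3488  74:13967  75:6033  76:12663  77:11057  78:10533  79:13223
  80:16394  81:1716  82:5805  83:4369  84:10349  85:10688  86:14863  87:7279
  88:5849  89:10128  90:9526  91:16096  92:13267  93:3920  94:893  95:11213
  96:2773  97:6990  98:5732  99:15948  100:526  101:14976  102:2593  103:3321
  104:15729  105:17030  106:3740  107:15457  108:2977  109:3855  110:10204  111:6213
  112:16332  113:1060  114:9451  115:10009  116:15913  117:1332  118:5271  119:9894
  120:2933  121:16329  122:11027  123:805  124:17928  125:4419  126:14407  127:8924
  128:4433  129:10438  130:12806  131:16099  132:3300  133:12566  134:11207  135:4474
Giant step factor: 8833^(-136) ≡ 1538 (mod 18233).
Scan 17644·1538^i mod 18233 for i = 0, 1, …:
  i=0: 17644   i=1: 5768   i=2: 9946   i=3: 17694
  i=4: 9736   i=5: 4675   i=6: 6348   i=7: 8569
  i=8: 14896   i=9: 9400     …   i=75: 9904
  i=76: 7797
Match at i=76, j=5: k = 76·136 + 5 = 10341.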